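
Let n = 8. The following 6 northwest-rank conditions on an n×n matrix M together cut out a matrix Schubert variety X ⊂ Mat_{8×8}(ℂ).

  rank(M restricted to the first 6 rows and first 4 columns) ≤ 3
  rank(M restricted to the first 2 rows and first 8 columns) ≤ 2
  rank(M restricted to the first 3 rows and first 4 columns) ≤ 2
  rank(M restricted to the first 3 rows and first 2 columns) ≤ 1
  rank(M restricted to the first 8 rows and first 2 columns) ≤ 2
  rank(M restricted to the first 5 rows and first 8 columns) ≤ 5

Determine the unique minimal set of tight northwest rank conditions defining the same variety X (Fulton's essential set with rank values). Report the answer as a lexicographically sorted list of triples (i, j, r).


Rank table r_w(8×8) implied by the 6 constraints:

  R[1]: 1  1  1  1  1  1  1  1
  R[2]: 1  1  2  2  2  2  2  2
  R[3]: 1  1  2  2  3  3  3  3
  R[4]: 1  2  3  3  4  4  4  4
  R[5]: 1  2  3  3  4  5  5  5
  R[6]: 1  2  3  3  4  5  6  6
  R[7]: 1  2  3  4  5  6  7  7
  R[8]: 1  2  3  4  5  6  7  8

second differences of R give the permutation w = (1, 3, 5, 2, 6, 7, 4, 8).

ℓ(w)=5; the 3 essential cells (i,j,r):

[(3, 2, 1), (3, 4, 2), (6, 4, 3)]


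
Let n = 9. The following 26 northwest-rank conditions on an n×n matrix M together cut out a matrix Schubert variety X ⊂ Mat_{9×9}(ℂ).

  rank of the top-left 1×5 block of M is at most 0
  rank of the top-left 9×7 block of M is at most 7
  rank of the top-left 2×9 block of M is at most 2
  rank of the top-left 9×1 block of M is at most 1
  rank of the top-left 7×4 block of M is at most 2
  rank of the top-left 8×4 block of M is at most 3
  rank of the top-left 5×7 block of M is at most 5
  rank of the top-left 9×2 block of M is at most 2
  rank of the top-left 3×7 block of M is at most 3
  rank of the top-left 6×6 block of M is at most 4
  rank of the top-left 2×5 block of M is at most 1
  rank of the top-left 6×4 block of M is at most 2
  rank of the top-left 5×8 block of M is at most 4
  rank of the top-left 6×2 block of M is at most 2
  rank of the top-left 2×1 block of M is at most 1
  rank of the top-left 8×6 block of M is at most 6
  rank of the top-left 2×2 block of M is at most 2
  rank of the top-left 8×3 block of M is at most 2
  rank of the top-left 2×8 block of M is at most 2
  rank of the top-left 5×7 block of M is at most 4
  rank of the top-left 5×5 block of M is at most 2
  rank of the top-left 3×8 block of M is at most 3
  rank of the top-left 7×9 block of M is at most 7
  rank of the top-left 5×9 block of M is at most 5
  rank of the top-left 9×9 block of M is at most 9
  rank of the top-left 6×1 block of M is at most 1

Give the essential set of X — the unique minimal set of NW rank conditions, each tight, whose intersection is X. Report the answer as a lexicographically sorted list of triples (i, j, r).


Reconstructing r_w from the 26 given conditions:

  R[1]: 0 | 0 | 0 | 0 | 0 | 1 | 1 | 1 | 1
  R[2]: 1 | 1 | 1 | 1 | 1 | 2 | 2 | 2 | 2
  R[3]: 1 | 2 | 2 | 2 | 2 | 3 | 3 | 3 | 3
  R[4]: 1 | 2 | 2 | 2 | 2 | 3 | 4 | 4 | 4
  R[5]: 1 | 2 | 2 | 2 | 2 | 3 | 4 | 4 | 5
  R[6]: 1 | 2 | 2 | 2 | 3 | 4 | 5 | 5 | 6
  R[7]: 1 | 2 | 2 | 2 | 3 | 4 | 5 | 6 | 7
  R[8]: 1 | 2 | 2 | 3 | 4 | 5 | 6 | 7 | 8
  R[9]: 1 | 2 | 3 | 4 | 5 | 6 | 7 | 8 | 9

so w = (6, 1, 2, 7, 9, 5, 8, 4, 3).

D(w) has 17 cells with 5 SE-corners; essential set:

[(1, 5, 0), (5, 5, 2), (5, 8, 4), (7, 4, 2), (8, 3, 2)]


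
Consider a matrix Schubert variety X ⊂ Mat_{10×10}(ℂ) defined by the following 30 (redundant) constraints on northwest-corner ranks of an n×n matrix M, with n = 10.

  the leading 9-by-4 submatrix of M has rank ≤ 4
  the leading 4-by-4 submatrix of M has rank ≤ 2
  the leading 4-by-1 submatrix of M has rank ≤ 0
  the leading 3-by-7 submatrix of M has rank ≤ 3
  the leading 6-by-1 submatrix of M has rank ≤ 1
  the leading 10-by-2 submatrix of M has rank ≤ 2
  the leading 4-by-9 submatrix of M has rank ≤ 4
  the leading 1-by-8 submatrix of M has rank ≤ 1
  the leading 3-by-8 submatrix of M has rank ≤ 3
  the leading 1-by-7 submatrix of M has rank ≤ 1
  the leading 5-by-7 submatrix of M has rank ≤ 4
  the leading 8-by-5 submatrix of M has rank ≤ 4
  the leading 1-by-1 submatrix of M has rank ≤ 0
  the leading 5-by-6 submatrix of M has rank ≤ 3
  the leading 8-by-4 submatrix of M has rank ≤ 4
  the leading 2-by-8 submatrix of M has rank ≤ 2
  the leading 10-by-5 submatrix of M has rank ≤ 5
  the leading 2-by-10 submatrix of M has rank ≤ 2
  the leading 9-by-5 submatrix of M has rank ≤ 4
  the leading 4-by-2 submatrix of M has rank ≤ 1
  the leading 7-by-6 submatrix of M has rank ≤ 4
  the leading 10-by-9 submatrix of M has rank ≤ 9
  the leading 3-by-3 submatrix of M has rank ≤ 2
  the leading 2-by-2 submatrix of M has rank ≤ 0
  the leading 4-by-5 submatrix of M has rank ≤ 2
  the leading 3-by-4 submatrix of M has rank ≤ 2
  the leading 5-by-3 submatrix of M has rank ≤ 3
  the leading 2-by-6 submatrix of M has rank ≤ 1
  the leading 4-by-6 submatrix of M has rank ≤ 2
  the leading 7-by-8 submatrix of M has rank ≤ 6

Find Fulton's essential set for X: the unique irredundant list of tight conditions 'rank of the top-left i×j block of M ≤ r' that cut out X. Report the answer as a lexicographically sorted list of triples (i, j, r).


Reconstructing r_w from the 30 given conditions:

  0 0 1 1 1 1 1 1 1 1
  0 0 1 1 1 1 2 2 2 2
  0 1 2 2 2 2 3 3 3 3
  0 1 2 2 2 2 3 4 4 4
  1 2 3 3 3 3 4 5 5 5
  1 2 3 4 4 4 5 6 6 6
  1 2 3 4 4 4 5 6 7 7
  1 2 3 4 4 5 6 7 8 8
  1 2 3 4 4 5 6 7 8 9
  1 2 3 4 5 6 7 8 9 10

second differences of R give the permutation w = (3, 7, 2, 8, 1, 4, 9, 6, 10, 5).

6 SE-corners of the 16-cell Rothe diagram give Ess(w):

[(2, 2, 0), (2, 6, 1), (4, 1, 0), (4, 6, 2), (7, 6, 4), (9, 5, 4)]


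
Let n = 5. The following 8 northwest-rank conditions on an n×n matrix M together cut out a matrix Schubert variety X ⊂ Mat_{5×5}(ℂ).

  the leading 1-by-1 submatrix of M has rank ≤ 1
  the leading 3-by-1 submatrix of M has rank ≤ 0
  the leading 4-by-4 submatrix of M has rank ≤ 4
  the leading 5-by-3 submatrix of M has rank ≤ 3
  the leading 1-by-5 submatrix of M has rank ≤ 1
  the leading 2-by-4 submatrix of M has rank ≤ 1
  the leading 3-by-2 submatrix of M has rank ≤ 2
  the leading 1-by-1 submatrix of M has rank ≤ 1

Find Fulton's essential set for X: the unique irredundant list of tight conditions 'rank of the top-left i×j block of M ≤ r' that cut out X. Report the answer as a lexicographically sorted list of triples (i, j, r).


Computing R[i][j] = min implied NW-rank bound (n=5, 8 conditions):

  i=1: 0 | 1 | 1 | 1 | 1
  i=2: 0 | 1 | 1 | 1 | 2
  i=3: 0 | 1 | 2 | 2 | 3
  i=4: 1 | 2 | 3 | 3 | 4
  i=5: 1 | 2 | 3 | 4 | 5

hence w(1..5) = (2, 5, 3, 1, 4).

Rothe diagram D(w) (5 cells), 2 SE-corners (essential conditions):

[(2, 4, 1), (3, 1, 0)]


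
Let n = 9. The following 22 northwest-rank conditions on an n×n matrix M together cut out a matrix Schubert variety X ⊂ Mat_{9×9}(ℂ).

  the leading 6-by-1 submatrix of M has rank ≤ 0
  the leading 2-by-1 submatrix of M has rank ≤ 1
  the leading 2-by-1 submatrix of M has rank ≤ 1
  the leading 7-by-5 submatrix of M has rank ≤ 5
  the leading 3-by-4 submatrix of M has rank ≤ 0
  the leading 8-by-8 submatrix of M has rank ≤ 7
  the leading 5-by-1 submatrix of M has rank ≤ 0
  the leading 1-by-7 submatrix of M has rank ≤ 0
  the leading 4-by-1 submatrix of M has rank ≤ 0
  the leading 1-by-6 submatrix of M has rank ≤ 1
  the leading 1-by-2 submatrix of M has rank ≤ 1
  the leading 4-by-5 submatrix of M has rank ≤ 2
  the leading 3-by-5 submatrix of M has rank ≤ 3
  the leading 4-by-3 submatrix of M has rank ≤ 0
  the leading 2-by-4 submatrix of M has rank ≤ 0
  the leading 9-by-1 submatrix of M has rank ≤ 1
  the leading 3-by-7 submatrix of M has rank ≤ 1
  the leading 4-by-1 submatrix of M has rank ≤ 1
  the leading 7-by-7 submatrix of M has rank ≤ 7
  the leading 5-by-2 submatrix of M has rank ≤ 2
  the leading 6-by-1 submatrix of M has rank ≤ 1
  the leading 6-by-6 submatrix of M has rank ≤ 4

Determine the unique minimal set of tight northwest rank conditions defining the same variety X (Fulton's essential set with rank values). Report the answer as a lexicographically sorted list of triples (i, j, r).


Recovering R(i,j) via the rank-extension bound from the 22 conditions:

  row 1: 0 | 0 | 0 | 0 | 0 | 0 | 0 | 1 | 1
  row 2: 0 | 0 | 0 | 0 | 1 | 1 | 1 | 2 | 2
  row 3: 0 | 0 | 0 | 0 | 1 | 1 | 1 | 2 | 3
  row 4: 0 | 0 | 0 | 1 | 2 | 2 | 2 | 3 | 4
  row 5: 0 | 1 | 1 | 2 | 3 | 3 | 3 | 4 | 5
  row 6: 0 | 1 | 2 | 3 | 4 | 4 | 4 | 5 | 6
  row 7: 1 | 2 | 3 | 4 | 5 | 5 | 5 | 6 | 7
  row 8: 1 | 2 | 3 | 4 | 5 | 6 | 6 | 7 | 8
  row 9: 1 | 2 | 3 | 4 | 5 | 6 | 7 | 8 | 9

giving w = (8, 5, 9, 4, 2, 3, 1, 6, 7) via Δ²R.

Fulton essential set (5 of the 22 Rothe cells):

[(1, 7, 0), (3, 4, 0), (3, 7, 1), (4, 3, 0), (6, 1, 0)]


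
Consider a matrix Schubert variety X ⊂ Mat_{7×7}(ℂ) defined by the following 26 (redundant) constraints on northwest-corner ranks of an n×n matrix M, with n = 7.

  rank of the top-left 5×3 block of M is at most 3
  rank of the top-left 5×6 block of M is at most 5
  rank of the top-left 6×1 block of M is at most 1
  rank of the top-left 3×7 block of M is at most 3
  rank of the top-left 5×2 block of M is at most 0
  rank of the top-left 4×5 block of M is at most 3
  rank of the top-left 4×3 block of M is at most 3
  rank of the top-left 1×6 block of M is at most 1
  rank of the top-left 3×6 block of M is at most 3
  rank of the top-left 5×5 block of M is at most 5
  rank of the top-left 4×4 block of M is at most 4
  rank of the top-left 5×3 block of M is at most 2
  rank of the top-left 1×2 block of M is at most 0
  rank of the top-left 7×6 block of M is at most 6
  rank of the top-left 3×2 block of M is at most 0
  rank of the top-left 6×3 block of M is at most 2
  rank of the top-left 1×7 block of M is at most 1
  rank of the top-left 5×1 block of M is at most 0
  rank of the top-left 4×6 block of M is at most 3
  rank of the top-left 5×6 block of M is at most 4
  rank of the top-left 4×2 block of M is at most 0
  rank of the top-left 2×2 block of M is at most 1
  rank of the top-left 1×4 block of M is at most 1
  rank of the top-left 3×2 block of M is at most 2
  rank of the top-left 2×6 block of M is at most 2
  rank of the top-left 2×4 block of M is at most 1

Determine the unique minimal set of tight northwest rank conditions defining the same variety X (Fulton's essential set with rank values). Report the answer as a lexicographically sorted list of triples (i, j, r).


Propagating the 26 rank bounds to every northwest block:

  0 | 0 | 1 | 1 | 1 | 1 | 1
  0 | 0 | 1 | 1 | 2 | 2 | 2
  0 | 0 | 1 | 2 | 3 | 3 | 3
  0 | 0 | 1 | 2 | 3 | 3 | 4
  0 | 0 | 1 | 2 | 3 | 4 | 5
  1 | 1 | 2 | 3 | 4 | 5 | 6
  1 | 2 | 3 | 4 | 5 | 6 | 7

reading off 1-entries of Δ²R: w = (3, 5, 4, 7, 6, 1, 2).

|D(w)|=12, |Ess(w)|=3:

[(2, 4, 1), (4, 6, 3), (5, 2, 0)]


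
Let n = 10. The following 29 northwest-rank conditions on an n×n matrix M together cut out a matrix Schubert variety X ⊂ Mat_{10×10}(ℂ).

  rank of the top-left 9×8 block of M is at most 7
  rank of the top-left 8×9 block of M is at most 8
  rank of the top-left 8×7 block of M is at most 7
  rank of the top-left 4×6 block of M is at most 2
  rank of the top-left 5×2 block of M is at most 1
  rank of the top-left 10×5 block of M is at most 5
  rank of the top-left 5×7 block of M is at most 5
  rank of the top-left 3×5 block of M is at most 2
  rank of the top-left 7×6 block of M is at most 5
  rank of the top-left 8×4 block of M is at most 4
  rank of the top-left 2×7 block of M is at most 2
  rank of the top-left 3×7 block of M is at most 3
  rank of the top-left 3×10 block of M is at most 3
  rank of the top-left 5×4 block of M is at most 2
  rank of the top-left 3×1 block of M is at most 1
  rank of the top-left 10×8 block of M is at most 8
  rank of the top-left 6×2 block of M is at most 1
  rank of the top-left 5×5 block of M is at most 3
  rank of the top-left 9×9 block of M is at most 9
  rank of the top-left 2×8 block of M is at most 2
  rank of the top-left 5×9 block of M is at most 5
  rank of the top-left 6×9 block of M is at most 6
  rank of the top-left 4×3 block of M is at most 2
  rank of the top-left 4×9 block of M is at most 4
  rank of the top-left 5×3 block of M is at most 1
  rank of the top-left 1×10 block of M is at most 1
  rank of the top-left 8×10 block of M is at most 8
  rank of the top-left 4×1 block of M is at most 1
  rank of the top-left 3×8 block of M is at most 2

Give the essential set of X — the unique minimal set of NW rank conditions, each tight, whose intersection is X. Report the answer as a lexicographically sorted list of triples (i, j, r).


Recovering R(i,j) via the rank-extension bound from the 29 conditions:

  i=1: 1, 1, 1, 1, 1, 1, 1, 1, 1, 1
  i=2: 1, 1, 1, 2, 2, 2, 2, 2, 2, 2
  i=3: 1, 1, 1, 2, 2, 2, 2, 2, 3, 3
  i=4: 1, 1, 1, 2, 2, 2, 3, 3, 4, 4
  i=5: 1, 1, 1, 2, 3, 3, 4, 4, 5, 5
  i=6: 1, 1, 2, 3, 4, 4, 5, 5, 6, 6
  i=7: 1, 2, 3, 4, 5, 5, 6, 6, 7, 7
  i=8: 1, 2, 3, 4, 5, 6, 7, 7, 8, 8
  i=9: 1, 2, 3, 4, 5, 6, 7, 7, 8, 9
  i=10: 1, 2, 3, 4, 5, 6, 7, 8, 9, 10

hence w(1..10) = (1, 4, 9, 7, 5, 3, 2, 6, 10, 8).

5 SE-corners of the 16-cell Rothe diagram give Ess(w):

[(3, 8, 2), (4, 6, 2), (5, 3, 1), (6, 2, 1), (9, 8, 7)]


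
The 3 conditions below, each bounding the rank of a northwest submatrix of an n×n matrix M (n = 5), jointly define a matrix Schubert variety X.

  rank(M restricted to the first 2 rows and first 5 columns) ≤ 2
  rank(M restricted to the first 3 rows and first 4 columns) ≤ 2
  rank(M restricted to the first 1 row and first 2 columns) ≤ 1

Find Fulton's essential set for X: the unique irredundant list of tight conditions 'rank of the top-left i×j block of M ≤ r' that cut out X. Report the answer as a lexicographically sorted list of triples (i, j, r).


Reconstructing r_w from the 3 given conditions:

  1  1  1  1  1
  1  2  2  2  2
  1  2  2  2  3
  1  2  3  3  4
  1  2  3  4  5

second differences of R give the permutation w = (1, 2, 5, 3, 4).

Fulton essential set (1 of the 2 Rothe cells):

[(3, 4, 2)]


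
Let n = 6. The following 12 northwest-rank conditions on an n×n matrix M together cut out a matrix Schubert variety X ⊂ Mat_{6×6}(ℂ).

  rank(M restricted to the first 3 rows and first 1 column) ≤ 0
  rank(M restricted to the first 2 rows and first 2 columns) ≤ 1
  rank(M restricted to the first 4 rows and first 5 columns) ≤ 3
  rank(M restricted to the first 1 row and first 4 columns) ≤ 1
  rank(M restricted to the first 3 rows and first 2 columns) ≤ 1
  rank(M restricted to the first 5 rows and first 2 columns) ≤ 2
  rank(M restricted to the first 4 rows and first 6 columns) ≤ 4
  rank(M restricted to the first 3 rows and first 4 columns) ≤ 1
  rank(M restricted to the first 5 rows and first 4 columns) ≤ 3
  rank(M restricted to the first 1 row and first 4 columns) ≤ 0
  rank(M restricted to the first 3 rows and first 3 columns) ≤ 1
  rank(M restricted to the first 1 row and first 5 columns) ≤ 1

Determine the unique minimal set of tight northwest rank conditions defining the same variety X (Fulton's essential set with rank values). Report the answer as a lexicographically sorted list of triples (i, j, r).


Rank table r_w(6×6) implied by the 12 constraints:

  row 1: 0  0  0  0  1  1
  row 2: 0  1  1  1  2  2
  row 3: 0  1  1  1  2  3
  row 4: 1  2  2  2  3  4
  row 5: 1  2  3  3  4  5
  row 6: 1  2  3  4  5  6

second differences of R give the permutation w = (5, 2, 6, 1, 3, 4).

3 SE-corners of the 8-cell Rothe diagram give Ess(w):

[(1, 4, 0), (3, 1, 0), (3, 4, 1)]


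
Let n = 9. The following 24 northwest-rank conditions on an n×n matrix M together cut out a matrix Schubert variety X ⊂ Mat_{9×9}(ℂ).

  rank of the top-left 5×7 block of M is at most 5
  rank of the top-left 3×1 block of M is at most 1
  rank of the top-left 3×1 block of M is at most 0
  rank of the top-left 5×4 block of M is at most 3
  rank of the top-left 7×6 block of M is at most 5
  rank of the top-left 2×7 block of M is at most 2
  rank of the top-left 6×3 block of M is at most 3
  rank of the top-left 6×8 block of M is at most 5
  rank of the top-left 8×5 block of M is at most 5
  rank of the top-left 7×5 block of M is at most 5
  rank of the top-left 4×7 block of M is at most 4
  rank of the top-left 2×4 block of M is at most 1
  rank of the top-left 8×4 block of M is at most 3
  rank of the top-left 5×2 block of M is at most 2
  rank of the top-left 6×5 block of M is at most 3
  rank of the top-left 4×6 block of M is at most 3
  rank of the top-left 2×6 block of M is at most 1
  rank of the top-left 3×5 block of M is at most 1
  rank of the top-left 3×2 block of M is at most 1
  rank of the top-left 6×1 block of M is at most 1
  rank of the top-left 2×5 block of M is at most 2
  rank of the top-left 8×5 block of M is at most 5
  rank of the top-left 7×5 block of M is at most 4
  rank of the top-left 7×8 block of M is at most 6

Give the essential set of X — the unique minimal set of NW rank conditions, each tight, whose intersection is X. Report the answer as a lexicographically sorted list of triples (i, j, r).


Reconstructing r_w from the 24 given conditions:

  R[1]: 0 1 1 1 1 1 1 1 1
  R[2]: 0 1 1 1 1 1 2 2 2
  R[3]: 0 1 1 1 1 2 3 3 3
  R[4]: 1 2 2 2 2 3 4 4 4
  R[5]: 1 2 3 3 3 4 5 5 5
  R[6]: 1 2 3 3 3 4 5 5 6
  R[7]: 1 2 3 3 4 5 6 6 7
  R[8]: 1 2 3 3 4 5 6 7 8
  R[9]: 1 2 3 4 5 6 7 8 9

hence w(1..9) = (2, 7, 6, 1, 3, 9, 5, 8, 4).

|D(w)|=15, |Ess(w)|=6:

[(2, 6, 1), (3, 1, 0), (3, 5, 1), (6, 5, 3), (6, 8, 5), (8, 4, 3)]


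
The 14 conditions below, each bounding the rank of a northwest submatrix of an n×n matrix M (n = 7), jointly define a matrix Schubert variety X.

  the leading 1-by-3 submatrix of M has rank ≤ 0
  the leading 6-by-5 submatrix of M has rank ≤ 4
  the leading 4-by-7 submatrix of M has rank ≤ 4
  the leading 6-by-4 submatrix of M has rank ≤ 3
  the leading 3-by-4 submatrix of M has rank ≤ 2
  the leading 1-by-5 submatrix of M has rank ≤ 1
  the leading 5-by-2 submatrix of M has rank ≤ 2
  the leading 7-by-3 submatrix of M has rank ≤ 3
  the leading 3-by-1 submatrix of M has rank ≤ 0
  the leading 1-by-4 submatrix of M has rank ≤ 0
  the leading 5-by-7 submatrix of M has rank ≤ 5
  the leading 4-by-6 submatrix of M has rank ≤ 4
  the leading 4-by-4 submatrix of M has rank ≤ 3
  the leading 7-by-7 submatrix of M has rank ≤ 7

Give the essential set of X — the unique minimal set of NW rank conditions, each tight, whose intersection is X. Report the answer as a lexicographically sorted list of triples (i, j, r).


The tightest implied rank at each (i,j), from the 14 conditions:

  row 1: 0 | 0 | 0 | 0 | 1 | 1 | 1
  row 2: 0 | 1 | 1 | 1 | 2 | 2 | 2
  row 3: 0 | 1 | 2 | 2 | 3 | 3 | 3
  row 4: 1 | 2 | 3 | 3 | 4 | 4 | 4
  row 5: 1 | 2 | 3 | 3 | 4 | 5 | 5
  row 6: 1 | 2 | 3 | 3 | 4 | 5 | 6
  row 7: 1 | 2 | 3 | 4 | 5 | 6 | 7

reading off 1-entries of Δ²R: w = (5, 2, 3, 1, 6, 7, 4).

Rothe diagram D(w) (8 cells), 3 SE-corners (essential conditions):

[(1, 4, 0), (3, 1, 0), (6, 4, 3)]


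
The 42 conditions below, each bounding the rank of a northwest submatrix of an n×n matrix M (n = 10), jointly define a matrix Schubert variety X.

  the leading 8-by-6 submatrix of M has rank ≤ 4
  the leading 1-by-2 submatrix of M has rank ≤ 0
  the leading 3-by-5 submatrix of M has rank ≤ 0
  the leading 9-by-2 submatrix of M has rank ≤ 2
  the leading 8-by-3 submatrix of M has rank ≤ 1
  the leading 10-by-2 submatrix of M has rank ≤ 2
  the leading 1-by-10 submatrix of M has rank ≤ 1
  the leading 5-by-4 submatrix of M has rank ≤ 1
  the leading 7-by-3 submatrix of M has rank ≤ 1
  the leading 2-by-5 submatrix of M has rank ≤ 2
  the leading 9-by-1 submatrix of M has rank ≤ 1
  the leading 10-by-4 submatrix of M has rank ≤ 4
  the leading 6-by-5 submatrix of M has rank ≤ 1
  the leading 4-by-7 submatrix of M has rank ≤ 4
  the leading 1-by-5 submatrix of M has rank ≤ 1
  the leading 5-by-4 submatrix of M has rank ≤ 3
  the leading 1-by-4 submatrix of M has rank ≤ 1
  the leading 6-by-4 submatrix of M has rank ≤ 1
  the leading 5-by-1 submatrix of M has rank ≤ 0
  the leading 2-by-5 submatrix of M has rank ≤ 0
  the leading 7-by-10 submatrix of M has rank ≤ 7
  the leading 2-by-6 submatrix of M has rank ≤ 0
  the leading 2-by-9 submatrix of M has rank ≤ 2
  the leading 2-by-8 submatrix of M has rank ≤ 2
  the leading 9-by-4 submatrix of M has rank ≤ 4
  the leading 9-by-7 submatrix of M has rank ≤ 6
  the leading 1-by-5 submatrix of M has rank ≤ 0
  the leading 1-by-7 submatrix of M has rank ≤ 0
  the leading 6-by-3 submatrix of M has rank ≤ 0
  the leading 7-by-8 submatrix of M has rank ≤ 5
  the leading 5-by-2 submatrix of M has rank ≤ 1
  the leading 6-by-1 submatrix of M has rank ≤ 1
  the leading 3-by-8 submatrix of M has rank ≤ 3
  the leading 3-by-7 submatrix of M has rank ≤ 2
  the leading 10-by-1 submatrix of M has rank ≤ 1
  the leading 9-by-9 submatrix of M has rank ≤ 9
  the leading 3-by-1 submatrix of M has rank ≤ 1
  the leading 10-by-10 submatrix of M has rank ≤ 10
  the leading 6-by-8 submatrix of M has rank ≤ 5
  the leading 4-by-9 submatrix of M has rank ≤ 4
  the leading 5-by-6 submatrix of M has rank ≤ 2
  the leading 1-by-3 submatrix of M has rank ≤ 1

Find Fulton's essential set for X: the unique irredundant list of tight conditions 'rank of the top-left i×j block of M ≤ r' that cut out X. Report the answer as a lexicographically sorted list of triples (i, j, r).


Computing R[i][j] = min implied NW-rank bound (n=10, 42 conditions):

  R[1]: 0 | 0 | 0 | 0 | 0 | 0 | 0 | 1 | 1 | 1
  R[2]: 0 | 0 | 0 | 0 | 0 | 0 | 1 | 2 | 2 | 2
  R[3]: 0 | 0 | 0 | 0 | 0 | 1 | 2 | 3 | 3 | 3
  R[4]: 0 | 0 | 0 | 1 | 1 | 2 | 3 | 4 | 4 | 4
  R[5]: 0 | 0 | 0 | 1 | 1 | 2 | 3 | 4 | 5 | 5
  R[6]: 0 | 0 | 0 | 1 | 1 | 2 | 3 | 4 | 5 | 6
  R[7]: 1 | 1 | 1 | 2 | 2 | 3 | 4 | 5 | 6 | 7
  R[8]: 1 | 1 | 1 | 2 | 3 | 4 | 5 | 6 | 7 | 8
  R[9]: 1 | 2 | 2 | 3 | 4 | 5 | 6 | 7 | 8 | 9
  R[10]: 1 | 2 | 3 | 4 | 5 | 6 | 7 | 8 | 9 | 10

reading off 1-entries of Δ²R: w = (8, 7, 6, 4, 9, 10, 1, 5, 2, 3).

Rothe diagram D(w) (31 cells), 6 SE-corners (essential conditions):

[(1, 7, 0), (2, 6, 0), (3, 5, 0), (6, 3, 0), (6, 5, 1), (8, 3, 1)]


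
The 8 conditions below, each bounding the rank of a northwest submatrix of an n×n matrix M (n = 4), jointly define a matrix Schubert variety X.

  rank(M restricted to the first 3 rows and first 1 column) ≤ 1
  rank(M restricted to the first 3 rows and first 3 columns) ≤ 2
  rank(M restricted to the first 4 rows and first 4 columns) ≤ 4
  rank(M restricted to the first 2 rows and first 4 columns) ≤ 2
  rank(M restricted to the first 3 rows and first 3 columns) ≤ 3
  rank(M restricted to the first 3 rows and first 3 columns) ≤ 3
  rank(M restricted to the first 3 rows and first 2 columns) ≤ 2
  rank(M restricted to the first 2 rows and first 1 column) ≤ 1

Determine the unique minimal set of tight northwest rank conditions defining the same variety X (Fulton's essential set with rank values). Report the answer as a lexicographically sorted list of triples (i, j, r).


Rank table r_w(4×4) implied by the 8 constraints:

  R[1]: 1 | 1 | 1 | 1
  R[2]: 1 | 2 | 2 | 2
  R[3]: 1 | 2 | 2 | 3
  R[4]: 1 | 2 | 3 | 4

second differences of R give the permutation w = (1, 2, 4, 3).

|D(w)|=1, |Ess(w)|=1:

[(3, 3, 2)]


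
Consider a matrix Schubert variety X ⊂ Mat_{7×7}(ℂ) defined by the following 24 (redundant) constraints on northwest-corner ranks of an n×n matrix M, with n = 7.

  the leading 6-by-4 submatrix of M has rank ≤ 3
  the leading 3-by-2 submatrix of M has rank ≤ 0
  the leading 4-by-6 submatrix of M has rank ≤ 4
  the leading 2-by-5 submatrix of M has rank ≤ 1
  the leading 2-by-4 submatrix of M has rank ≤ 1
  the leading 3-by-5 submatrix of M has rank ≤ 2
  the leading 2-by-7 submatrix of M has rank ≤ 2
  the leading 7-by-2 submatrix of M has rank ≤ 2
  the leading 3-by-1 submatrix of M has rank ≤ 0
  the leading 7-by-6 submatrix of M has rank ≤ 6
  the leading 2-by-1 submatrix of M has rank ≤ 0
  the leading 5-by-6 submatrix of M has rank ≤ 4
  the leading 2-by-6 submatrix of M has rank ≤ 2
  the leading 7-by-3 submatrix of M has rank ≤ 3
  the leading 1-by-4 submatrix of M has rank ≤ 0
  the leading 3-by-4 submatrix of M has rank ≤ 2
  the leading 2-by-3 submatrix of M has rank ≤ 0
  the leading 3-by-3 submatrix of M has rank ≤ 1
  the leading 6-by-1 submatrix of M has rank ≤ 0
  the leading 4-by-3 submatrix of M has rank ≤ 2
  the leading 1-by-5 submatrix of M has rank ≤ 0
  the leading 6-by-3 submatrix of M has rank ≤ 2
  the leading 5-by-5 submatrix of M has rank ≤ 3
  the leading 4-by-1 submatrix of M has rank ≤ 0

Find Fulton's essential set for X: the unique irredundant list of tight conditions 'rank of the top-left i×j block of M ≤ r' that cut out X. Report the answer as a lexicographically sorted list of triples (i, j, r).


The tightest implied rank at each (i,j), from the 24 conditions:

  R[1]: 0 0 0 0 0 1 1
  R[2]: 0 0 0 1 1 2 2
  R[3]: 0 0 1 2 2 3 3
  R[4]: 0 1 2 3 3 4 4
  R[5]: 0 1 2 3 3 4 5
  R[6]: 0 1 2 3 4 5 6
  R[7]: 1 2 3 4 5 6 7

so w = (6, 4, 3, 2, 7, 5, 1).

Rothe diagram D(w) (14 cells), 5 SE-corners (essential conditions):

[(1, 5, 0), (2, 3, 0), (3, 2, 0), (5, 5, 3), (6, 1, 0)]


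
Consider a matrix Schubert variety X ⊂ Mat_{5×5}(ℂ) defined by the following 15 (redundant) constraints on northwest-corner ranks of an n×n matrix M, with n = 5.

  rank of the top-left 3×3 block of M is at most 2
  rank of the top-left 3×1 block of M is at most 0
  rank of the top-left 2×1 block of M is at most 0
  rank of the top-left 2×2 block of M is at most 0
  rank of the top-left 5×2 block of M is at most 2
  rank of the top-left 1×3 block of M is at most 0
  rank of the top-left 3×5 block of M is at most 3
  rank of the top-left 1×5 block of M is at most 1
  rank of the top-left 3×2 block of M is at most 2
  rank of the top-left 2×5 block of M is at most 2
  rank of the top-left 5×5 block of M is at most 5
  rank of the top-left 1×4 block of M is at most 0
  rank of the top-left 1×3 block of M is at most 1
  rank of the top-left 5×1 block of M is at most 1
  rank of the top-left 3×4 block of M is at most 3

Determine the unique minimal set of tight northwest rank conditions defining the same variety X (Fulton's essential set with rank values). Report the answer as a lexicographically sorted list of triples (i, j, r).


Rank table r_w(5×5) implied by the 15 constraints:

  i=1: 0 | 0 | 0 | 0 | 1
  i=2: 0 | 0 | 1 | 1 | 2
  i=3: 0 | 1 | 2 | 2 | 3
  i=4: 1 | 2 | 3 | 3 | 4
  i=5: 1 | 2 | 3 | 4 | 5

so w = (5, 3, 2, 1, 4).

|D(w)|=7, |Ess(w)|=3:

[(1, 4, 0), (2, 2, 0), (3, 1, 0)]


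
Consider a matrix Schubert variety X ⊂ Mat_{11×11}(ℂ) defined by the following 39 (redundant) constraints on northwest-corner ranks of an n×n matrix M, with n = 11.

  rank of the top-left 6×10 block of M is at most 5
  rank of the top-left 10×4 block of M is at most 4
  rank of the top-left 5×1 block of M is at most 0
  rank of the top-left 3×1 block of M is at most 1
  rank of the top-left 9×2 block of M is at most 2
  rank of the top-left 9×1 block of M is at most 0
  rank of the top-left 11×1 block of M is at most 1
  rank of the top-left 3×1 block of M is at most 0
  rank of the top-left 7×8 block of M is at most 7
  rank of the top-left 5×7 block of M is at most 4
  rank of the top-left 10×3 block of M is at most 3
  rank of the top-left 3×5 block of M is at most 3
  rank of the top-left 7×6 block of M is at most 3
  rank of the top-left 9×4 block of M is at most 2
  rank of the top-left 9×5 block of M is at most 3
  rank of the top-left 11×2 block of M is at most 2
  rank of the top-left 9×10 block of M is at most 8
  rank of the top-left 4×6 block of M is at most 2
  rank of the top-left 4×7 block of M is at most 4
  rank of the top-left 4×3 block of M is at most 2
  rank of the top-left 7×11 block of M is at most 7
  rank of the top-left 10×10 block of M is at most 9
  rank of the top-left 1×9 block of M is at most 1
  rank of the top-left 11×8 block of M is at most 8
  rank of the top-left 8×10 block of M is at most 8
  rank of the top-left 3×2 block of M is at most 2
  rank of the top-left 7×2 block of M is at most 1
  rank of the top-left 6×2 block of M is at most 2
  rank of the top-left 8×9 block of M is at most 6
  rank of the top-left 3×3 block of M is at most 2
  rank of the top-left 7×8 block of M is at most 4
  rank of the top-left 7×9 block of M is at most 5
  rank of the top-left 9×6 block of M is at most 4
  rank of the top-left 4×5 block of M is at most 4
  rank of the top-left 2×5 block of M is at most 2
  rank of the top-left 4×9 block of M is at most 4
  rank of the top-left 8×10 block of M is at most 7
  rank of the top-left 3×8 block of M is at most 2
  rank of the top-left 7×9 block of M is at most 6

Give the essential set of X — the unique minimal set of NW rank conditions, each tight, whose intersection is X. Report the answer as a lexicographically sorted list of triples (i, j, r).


The tightest implied rank at each (i,j), from the 39 conditions:

  i=1: 0 | 1 | 1 | 1 | 1 | 1 | 1 | 1 | 1 | 1 | 1
  i=2: 0 | 1 | 2 | 2 | 2 | 2 | 2 | 2 | 2 | 2 | 2
  i=3: 0 | 1 | 2 | 2 | 2 | 2 | 2 | 2 | 3 | 3 | 3
  i=4: 0 | 1 | 2 | 2 | 2 | 2 | 3 | 3 | 4 | 4 | 4
  i=5: 0 | 1 | 2 | 2 | 3 | 3 | 4 | 4 | 5 | 5 | 5
  i=6: 0 | 1 | 2 | 2 | 3 | 3 | 4 | 4 | 5 | 5 | 6
  i=7: 0 | 1 | 2 | 2 | 3 | 3 | 4 | 4 | 5 | 6 | 7
  i=8: 0 | 1 | 2 | 2 | 3 | 4 | 5 | 5 | 6 | 7 | 8
  i=9: 0 | 1 | 2 | 2 | 3 | 4 | 5 | 6 | 7 | 8 | 9
  i=10: 1 | 2 | 3 | 3 | 4 | 5 | 6 | 7 | 8 | 9 | 10
  i=11: 1 | 2 | 3 | 4 | 5 | 6 | 7 | 8 | 9 | 10 | 11

so w = (2, 3, 9, 7, 5, 11, 10, 6, 8, 1, 4).

|D(w)|=27, |Ess(w)|=7:

[(3, 8, 2), (4, 6, 2), (6, 10, 5), (7, 6, 3), (7, 8, 4), (9, 1, 0), (9, 4, 2)]


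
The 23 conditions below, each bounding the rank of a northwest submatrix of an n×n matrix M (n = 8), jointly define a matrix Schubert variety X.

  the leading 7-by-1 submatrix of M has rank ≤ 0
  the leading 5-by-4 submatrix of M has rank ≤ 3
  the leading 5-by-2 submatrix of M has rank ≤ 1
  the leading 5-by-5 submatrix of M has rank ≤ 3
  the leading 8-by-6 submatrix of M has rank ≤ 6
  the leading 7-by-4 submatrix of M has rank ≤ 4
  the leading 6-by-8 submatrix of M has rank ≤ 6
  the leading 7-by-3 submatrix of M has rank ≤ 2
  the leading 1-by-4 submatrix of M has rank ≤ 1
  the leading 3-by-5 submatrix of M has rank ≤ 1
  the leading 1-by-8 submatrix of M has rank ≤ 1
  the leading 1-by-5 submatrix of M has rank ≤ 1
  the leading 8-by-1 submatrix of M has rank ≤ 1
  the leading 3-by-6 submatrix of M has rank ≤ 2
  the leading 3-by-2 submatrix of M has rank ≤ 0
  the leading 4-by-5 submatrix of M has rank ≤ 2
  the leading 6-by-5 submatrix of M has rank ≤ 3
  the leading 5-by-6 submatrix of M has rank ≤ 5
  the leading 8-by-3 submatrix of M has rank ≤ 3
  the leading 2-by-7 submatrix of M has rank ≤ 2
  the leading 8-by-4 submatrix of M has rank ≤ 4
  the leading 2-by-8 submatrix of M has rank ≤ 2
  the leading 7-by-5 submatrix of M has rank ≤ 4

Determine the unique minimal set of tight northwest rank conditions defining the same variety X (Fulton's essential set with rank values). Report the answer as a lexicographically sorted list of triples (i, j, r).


Computing R[i][j] = min implied NW-rank bound (n=8, 23 conditions):

  R[1]: 0 | 0 | 1 | 1 | 1 | 1 | 1 | 1
  R[2]: 0 | 0 | 1 | 1 | 1 | 2 | 2 | 2
  R[3]: 0 | 0 | 1 | 1 | 1 | 2 | 3 | 3
  R[4]: 0 | 1 | 2 | 2 | 2 | 3 | 4 | 4
  R[5]: 0 | 1 | 2 | 3 | 3 | 4 | 5 | 5
  R[6]: 0 | 1 | 2 | 3 | 3 | 4 | 5 | 6
  R[7]: 0 | 1 | 2 | 3 | 4 | 5 | 6 | 7
  R[8]: 1 | 2 | 3 | 4 | 5 | 6 | 7 | 8

reading off 1-entries of Δ²R: w = (3, 6, 7, 2, 4, 8, 5, 1).

Rothe diagram D(w) (15 cells), 4 SE-corners (essential conditions):

[(3, 2, 0), (3, 5, 1), (6, 5, 3), (7, 1, 0)]


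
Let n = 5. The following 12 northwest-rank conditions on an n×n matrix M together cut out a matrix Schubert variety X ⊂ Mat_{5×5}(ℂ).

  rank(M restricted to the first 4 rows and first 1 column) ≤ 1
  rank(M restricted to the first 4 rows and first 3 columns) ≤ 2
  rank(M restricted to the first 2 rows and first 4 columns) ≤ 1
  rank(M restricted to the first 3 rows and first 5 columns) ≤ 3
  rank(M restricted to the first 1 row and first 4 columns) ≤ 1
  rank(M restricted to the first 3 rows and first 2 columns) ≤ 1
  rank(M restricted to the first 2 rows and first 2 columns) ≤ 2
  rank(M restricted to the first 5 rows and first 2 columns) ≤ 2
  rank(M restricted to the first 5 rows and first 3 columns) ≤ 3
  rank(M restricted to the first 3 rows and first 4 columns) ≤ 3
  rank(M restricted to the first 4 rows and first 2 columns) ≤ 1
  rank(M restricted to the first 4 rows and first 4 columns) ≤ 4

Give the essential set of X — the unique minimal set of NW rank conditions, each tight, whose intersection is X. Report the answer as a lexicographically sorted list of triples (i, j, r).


Computing R[i][j] = min implied NW-rank bound (n=5, 12 conditions):

  R[1]: 1 1 1 1 1
  R[2]: 1 1 1 1 2
  R[3]: 1 1 2 2 3
  R[4]: 1 1 2 3 4
  R[5]: 1 2 3 4 5

reading off 1-entries of Δ²R: w = (1, 5, 3, 4, 2).

D(w) has 5 cells with 2 SE-corners; essential set:

[(2, 4, 1), (4, 2, 1)]


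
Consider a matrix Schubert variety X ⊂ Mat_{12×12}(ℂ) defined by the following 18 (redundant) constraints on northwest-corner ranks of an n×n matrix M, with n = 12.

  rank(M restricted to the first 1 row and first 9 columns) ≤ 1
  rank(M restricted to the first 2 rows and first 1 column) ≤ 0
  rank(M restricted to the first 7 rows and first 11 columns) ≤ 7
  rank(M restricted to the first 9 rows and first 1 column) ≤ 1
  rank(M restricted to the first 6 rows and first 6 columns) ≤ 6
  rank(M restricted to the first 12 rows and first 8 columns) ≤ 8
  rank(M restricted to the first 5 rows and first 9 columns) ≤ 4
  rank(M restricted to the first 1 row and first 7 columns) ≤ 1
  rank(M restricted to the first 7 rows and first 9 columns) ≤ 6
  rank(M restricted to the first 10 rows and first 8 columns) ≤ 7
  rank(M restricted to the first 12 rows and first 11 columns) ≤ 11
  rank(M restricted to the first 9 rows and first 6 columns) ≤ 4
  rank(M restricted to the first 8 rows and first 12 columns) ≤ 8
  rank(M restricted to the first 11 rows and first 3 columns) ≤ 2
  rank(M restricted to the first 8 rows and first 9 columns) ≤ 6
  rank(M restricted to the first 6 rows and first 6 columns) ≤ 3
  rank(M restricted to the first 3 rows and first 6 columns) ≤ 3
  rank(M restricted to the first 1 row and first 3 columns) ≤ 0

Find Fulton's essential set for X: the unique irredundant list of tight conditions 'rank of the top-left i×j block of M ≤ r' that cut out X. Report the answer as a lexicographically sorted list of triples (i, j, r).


Reconstructing r_w from the 18 given conditions:

  row 1: 0 | 0 | 0 | 1 | 1 | 1 | 1 | 1 | 1 | 1 | 1 | 1
  row 2: 0 | 1 | 1 | 2 | 2 | 2 | 2 | 2 | 2 | 2 | 2 | 2
  row 3: 1 | 2 | 2 | 3 | 3 | 3 | 3 | 3 | 3 | 3 | 3 | 3
  row 4: 1 | 2 | 2 | 3 | 3 | 3 | 4 | 4 | 4 | 4 | 4 | 4
  row 5: 1 | 2 | 2 | 3 | 3 | 3 | 4 | 4 | 4 | 5 | 5 | 5
  row 6: 1 | 2 | 2 | 3 | 3 | 3 | 4 | 5 | 5 | 6 | 6 | 6
  row 7: 1 | 2 | 2 | 3 | 4 | 4 | 5 | 6 | 6 | 7 | 7 | 7
  row 8: 1 | 2 | 2 | 3 | 4 | 4 | 5 | 6 | 6 | 7 | 8 | 8
  row 9: 1 | 2 | 2 | 3 | 4 | 4 | 5 | 6 | 7 | 8 | 9 | 9
  row 10: 1 | 2 | 2 | 3 | 4 | 5 | 6 | 7 | 8 | 9 | 10 | 10
  row 11: 1 | 2 | 2 | 3 | 4 | 5 | 6 | 7 | 8 | 9 | 10 | 11
  row 12: 1 | 2 | 3 | 4 | 5 | 6 | 7 | 8 | 9 | 10 | 11 | 12

reading off 1-entries of Δ²R: w = (4, 2, 1, 7, 10, 8, 5, 11, 9, 6, 12, 3).

7 SE-corners of the 23-cell Rothe diagram give Ess(w):

[(1, 3, 0), (2, 1, 0), (5, 9, 4), (6, 6, 3), (8, 9, 6), (9, 6, 4), (11, 3, 2)]


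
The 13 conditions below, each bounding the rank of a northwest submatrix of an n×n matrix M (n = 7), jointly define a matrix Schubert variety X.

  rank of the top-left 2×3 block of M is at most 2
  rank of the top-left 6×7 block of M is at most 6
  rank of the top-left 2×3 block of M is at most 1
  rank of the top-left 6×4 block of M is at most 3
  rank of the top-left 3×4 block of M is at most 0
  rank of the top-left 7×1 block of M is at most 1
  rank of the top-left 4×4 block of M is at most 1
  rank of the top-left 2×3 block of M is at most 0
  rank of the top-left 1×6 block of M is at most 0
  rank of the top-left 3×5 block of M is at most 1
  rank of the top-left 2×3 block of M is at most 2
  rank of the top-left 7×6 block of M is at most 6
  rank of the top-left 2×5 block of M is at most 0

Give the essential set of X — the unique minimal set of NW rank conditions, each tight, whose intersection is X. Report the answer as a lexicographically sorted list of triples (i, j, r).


Rank table r_w(7×7) implied by the 13 constraints:

  i=1: 0  0  0  0  0  0  1
  i=2: 0  0  0  0  0  1  2
  i=3: 0  0  0  0  1  2  3
  i=4: 1  1  1  1  2  3  4
  i=5: 1  2  2  2  3  4  5
  i=6: 1  2  3  3  4  5  6
  i=7: 1  2  3  4  5  6  7

giving w = (7, 6, 5, 1, 2, 3, 4) via Δ²R.

3 SE-corners of the 15-cell Rothe diagram give Ess(w):

[(1, 6, 0), (2, 5, 0), (3, 4, 0)]


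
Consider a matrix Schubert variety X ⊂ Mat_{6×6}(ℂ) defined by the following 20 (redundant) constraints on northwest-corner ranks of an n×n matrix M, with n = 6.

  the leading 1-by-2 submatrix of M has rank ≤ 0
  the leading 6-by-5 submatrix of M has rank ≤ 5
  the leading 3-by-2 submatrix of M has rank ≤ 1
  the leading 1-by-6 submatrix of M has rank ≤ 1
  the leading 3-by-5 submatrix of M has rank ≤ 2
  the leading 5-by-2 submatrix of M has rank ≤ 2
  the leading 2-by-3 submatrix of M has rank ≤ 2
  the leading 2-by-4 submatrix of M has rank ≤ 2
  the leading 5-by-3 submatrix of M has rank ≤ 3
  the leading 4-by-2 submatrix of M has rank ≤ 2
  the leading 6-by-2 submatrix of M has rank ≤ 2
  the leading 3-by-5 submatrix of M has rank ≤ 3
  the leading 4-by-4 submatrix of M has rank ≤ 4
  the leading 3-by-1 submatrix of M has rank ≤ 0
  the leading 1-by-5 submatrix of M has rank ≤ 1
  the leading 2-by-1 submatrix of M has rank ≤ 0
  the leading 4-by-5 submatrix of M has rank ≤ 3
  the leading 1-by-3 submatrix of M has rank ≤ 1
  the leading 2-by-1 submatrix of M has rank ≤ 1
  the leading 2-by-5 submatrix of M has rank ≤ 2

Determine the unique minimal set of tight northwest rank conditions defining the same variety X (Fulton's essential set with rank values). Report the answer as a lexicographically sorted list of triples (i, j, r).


Rank table r_w(6×6) implied by the 20 constraints:

  0, 0, 1, 1, 1, 1
  0, 1, 2, 2, 2, 2
  0, 1, 2, 2, 2, 3
  1, 2, 3, 3, 3, 4
  1, 2, 3, 4, 4, 5
  1, 2, 3, 4, 5, 6

so w = (3, 2, 6, 1, 4, 5).

3 SE-corners of the 6-cell Rothe diagram give Ess(w):

[(1, 2, 0), (3, 1, 0), (3, 5, 2)]


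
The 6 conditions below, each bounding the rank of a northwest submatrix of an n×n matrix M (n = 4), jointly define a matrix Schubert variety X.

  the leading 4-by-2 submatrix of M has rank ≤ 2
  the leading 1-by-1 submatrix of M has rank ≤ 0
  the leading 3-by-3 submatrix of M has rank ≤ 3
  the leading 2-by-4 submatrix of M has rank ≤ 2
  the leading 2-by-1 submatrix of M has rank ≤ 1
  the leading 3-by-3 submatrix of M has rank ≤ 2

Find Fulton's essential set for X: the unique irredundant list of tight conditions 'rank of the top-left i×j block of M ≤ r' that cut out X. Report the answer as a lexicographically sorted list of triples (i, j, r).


Computing R[i][j] = min implied NW-rank bound (n=4, 6 conditions):

  i=1: 0, 1, 1, 1
  i=2: 1, 2, 2, 2
  i=3: 1, 2, 2, 3
  i=4: 1, 2, 3, 4

second differences of R give the permutation w = (2, 1, 4, 3).

D(w) has 2 cells with 2 SE-corners; essential set:

[(1, 1, 0), (3, 3, 2)]
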